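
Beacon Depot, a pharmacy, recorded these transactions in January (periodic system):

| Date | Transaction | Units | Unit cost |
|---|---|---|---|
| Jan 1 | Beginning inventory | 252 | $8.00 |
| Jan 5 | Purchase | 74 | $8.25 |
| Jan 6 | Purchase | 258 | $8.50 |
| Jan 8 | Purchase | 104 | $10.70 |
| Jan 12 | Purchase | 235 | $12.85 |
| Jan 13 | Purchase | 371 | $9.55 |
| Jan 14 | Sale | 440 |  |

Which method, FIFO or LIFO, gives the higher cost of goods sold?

LIFO

FIFO COGS: 252 @ $8.00 + 74 @ $8.25 + 114 @ $8.50 = $3,595.50
LIFO COGS: 371 @ $9.55 + 69 @ $12.85 = $4,429.70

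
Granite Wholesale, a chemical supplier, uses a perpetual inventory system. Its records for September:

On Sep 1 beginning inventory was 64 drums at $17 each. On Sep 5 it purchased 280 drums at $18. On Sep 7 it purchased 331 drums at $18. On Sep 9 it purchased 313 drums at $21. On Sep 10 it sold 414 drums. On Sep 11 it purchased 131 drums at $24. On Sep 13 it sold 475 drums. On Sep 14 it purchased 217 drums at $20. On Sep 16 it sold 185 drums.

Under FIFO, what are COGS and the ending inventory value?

Sep 10, 414 sold [FIFO — oldest first]: 64 @ $17 + 280 @ $18 + 70 @ $18 = $7,388
Sep 13, 475 sold [FIFO — oldest first]: 261 @ $18 + 214 @ $21 = $9,192
Sep 16, 185 sold [FIFO — oldest first]: 99 @ $21 + 86 @ $24 = $4,143
Total COGS = $7,388 + $9,192 + $4,143 = $20,723
Ending inventory: 45 @ $24 + 217 @ $20 = $5,420
Check: goods available $26,143 = COGS $20,723 + ending $5,420

COGS = $20,723; ending inventory = $5,420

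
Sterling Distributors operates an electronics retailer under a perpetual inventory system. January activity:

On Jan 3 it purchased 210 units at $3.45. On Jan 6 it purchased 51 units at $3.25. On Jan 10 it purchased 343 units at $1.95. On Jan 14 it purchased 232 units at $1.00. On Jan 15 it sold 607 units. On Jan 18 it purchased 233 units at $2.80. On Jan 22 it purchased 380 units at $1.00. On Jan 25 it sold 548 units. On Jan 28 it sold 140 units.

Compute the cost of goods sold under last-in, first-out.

COGS = $2,292.20

Jan 15, 607 sold [LIFO — newest first]: 232 @ $1.00 + 343 @ $1.95 + 32 @ $3.25 = $1,004.85
Jan 25, 548 sold [LIFO — newest first]: 380 @ $1.00 + 168 @ $2.80 = $850.40
Jan 28, 140 sold [LIFO — newest first]: 65 @ $2.80 + 19 @ $3.25 + 56 @ $3.45 = $436.95
Total COGS = $1,004.85 + $850.40 + $436.95 = $2,292.20
Ending inventory: 154 @ $3.45 = $531.30
Check: goods available $2,823.50 = COGS $2,292.20 + ending $531.30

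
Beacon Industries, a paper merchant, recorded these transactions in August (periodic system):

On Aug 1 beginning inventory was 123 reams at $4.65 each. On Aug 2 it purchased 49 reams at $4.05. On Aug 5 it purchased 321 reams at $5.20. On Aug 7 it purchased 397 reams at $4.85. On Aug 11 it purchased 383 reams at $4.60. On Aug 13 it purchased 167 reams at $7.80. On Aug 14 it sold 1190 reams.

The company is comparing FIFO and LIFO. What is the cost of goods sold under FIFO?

COGS = $5,745.05

FIFO COGS: 123 @ $4.65 + 49 @ $4.05 + 321 @ $5.20 + 397 @ $4.85 + 300 @ $4.60 = $5,745.05
LIFO COGS: 167 @ $7.80 + 383 @ $4.60 + 397 @ $4.85 + 243 @ $5.20 = $6,253.45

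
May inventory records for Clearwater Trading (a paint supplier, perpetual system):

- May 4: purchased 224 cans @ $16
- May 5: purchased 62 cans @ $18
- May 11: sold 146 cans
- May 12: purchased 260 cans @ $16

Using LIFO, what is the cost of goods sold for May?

May 11, 146 sold [LIFO — newest first]: 62 @ $18 + 84 @ $16 = $2,460
Ending inventory: 140 @ $16 + 260 @ $16 = $6,400
Check: goods available $8,860 = COGS $2,460 + ending $6,400

COGS = $2,460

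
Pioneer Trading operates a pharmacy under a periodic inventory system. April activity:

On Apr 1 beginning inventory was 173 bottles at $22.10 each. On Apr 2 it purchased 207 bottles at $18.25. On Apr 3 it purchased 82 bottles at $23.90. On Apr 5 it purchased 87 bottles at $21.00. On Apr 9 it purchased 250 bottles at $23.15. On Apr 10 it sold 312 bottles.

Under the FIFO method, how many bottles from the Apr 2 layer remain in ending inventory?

Apr 10, 312 sold [FIFO — oldest first]: 173 @ $22.10 + 139 @ $18.25 = $6,360.05
Ending inventory: 68 @ $18.25 + 82 @ $23.90 + 87 @ $21.00 + 250 @ $23.15 = $10,815.30

68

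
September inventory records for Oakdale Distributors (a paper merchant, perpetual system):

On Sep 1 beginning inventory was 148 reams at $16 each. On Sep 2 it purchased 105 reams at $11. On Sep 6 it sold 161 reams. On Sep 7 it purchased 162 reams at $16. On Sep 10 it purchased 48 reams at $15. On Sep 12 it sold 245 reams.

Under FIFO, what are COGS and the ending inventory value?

Sep 6, 161 sold [FIFO — oldest first]: 148 @ $16 + 13 @ $11 = $2,511
Sep 12, 245 sold [FIFO — oldest first]: 92 @ $11 + 153 @ $16 = $3,460
Total COGS = $2,511 + $3,460 = $5,971
Ending inventory: 9 @ $16 + 48 @ $15 = $864

COGS = $5,971; ending inventory = $864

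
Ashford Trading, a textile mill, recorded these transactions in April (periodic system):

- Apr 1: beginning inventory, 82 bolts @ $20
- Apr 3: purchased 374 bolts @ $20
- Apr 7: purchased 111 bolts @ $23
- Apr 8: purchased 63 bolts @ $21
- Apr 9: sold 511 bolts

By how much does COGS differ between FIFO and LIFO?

$231

FIFO COGS: 82 @ $20 + 374 @ $20 + 55 @ $23 = $10,385
LIFO COGS: 63 @ $21 + 111 @ $23 + 337 @ $20 = $10,616
Difference = |$10,385 − $10,616| = $231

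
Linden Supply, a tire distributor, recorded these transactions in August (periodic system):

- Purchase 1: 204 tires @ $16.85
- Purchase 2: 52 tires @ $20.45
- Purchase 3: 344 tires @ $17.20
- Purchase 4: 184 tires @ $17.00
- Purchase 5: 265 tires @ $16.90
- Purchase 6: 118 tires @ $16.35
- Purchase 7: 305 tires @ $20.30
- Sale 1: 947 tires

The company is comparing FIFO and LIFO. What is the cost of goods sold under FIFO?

FIFO COGS: 204 @ $16.85 + 52 @ $20.45 + 344 @ $17.20 + 184 @ $17.00 + 163 @ $16.90 = $16,300.30
LIFO COGS: 305 @ $20.30 + 118 @ $16.35 + 265 @ $16.90 + 184 @ $17.00 + 75 @ $17.20 = $17,017.30

COGS = $16,300.30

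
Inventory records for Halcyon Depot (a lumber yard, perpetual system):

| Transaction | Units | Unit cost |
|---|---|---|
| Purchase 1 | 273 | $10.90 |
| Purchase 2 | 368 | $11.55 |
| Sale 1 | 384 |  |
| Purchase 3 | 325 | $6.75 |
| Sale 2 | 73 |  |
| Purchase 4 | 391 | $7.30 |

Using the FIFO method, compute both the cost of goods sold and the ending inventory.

Sale 1 (384) [FIFO — oldest first]: 273 @ $10.90 + 111 @ $11.55 = $4,257.75
Sale 2 (73) [FIFO — oldest first]: 73 @ $11.55 = $843.15
Total COGS = $4,257.75 + $843.15 = $5,100.90
Ending inventory: 184 @ $11.55 + 325 @ $6.75 + 391 @ $7.30 = $7,173.25

COGS = $5,100.90; ending inventory = $7,173.25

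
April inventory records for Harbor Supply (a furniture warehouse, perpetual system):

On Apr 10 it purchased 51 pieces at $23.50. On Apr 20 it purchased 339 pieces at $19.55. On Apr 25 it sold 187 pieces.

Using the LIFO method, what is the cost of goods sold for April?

Apr 25, 187 sold [LIFO — newest first]: 187 @ $19.55 = $3,655.85
Ending inventory: 51 @ $23.50 + 152 @ $19.55 = $4,170.10

COGS = $3,655.85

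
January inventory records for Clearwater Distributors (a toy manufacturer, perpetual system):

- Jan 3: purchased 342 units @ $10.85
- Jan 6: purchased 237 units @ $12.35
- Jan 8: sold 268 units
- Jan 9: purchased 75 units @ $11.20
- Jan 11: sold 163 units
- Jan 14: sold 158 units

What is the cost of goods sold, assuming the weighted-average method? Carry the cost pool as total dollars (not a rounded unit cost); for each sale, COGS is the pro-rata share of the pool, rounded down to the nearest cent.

After Jan 3: 342 on hand, pool $3,710.70 (≈ $10.8500 each)
After Jan 6: 579 on hand, pool $6,637.65 (≈ $11.4640 each)
Jan 8, sell 268: 268/579 × $6,637.65 → $3,072.34
After Jan 9: 386 on hand, pool $4,405.31 (≈ $11.4127 each)
Jan 11, sell 163: 163/386 × $4,405.31 → $1,860.27
Jan 14, sell 158: 158/223 × $2,545.04 → $1,803.21
Total COGS = $3,072.34 + $1,860.27 + $1,803.21 = $6,735.82
Ending inventory (cost pool remaining) = $741.83

COGS = $6,735.82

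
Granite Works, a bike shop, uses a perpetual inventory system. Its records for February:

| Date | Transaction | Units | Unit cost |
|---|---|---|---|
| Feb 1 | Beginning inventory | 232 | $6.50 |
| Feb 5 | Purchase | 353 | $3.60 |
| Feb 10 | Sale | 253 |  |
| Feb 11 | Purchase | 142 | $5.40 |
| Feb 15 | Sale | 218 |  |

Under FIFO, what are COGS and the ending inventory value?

COGS = $2,368.40; ending inventory = $1,177.20

Feb 10, 253 sold [FIFO — oldest first]: 232 @ $6.50 + 21 @ $3.60 = $1,583.60
Feb 15, 218 sold [FIFO — oldest first]: 218 @ $3.60 = $784.80
Total COGS = $1,583.60 + $784.80 = $2,368.40
Ending inventory: 114 @ $3.60 + 142 @ $5.40 = $1,177.20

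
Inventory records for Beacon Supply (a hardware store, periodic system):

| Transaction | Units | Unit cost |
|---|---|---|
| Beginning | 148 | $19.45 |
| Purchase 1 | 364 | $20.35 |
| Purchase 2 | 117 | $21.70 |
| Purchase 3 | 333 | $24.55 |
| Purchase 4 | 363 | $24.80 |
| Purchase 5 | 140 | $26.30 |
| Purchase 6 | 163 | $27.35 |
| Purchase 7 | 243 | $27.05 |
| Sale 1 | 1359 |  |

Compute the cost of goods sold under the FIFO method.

Sale 1 (1359) [FIFO — oldest first]: 148 @ $19.45 + 364 @ $20.35 + 117 @ $21.70 + 333 @ $24.55 + 363 @ $24.80 + 34 @ $26.30 = $30,896.65
Ending inventory: 106 @ $26.30 + 163 @ $27.35 + 243 @ $27.05 = $13,819.00

COGS = $30,896.65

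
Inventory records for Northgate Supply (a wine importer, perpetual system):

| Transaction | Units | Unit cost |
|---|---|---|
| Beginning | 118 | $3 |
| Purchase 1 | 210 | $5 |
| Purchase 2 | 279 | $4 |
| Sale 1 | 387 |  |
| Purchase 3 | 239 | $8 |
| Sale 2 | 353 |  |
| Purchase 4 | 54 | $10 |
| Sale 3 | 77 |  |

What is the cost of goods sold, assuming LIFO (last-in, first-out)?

Sale 1 (387) [LIFO — newest first]: 279 @ $4 + 108 @ $5 = $1,656
Sale 2 (353) [LIFO — newest first]: 239 @ $8 + 102 @ $5 + 12 @ $3 = $2,458
Sale 3 (77) [LIFO — newest first]: 54 @ $10 + 23 @ $3 = $609
Total COGS = $1,656 + $2,458 + $609 = $4,723
Ending inventory: 83 @ $3 = $249

COGS = $4,723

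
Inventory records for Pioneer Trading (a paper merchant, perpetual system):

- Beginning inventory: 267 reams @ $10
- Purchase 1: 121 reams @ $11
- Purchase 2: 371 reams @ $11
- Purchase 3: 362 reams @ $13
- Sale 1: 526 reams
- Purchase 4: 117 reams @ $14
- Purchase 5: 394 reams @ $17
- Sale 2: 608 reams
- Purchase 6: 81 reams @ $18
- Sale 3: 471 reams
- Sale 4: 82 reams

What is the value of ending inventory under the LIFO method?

Sale 1 (526) [LIFO — newest first]: 362 @ $13 + 164 @ $11 = $6,510
Sale 2 (608) [LIFO — newest first]: 394 @ $17 + 117 @ $14 + 97 @ $11 = $9,403
Sale 3 (471) [LIFO — newest first]: 81 @ $18 + 110 @ $11 + 121 @ $11 + 159 @ $10 = $5,589
Sale 4 (82) [LIFO — newest first]: 82 @ $10 = $820
Total COGS = $6,510 + $9,403 + $5,589 + $820 = $22,322
Ending inventory: 26 @ $10 = $260

Ending inventory = $260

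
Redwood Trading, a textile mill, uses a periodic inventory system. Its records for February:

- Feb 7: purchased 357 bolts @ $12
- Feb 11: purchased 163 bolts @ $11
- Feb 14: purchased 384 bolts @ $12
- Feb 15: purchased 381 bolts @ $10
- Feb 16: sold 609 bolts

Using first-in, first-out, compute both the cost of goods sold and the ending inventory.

COGS = $7,145; ending inventory = $7,350

Feb 16, 609 sold [FIFO — oldest first]: 357 @ $12 + 163 @ $11 + 89 @ $12 = $7,145
Ending inventory: 295 @ $12 + 381 @ $10 = $7,350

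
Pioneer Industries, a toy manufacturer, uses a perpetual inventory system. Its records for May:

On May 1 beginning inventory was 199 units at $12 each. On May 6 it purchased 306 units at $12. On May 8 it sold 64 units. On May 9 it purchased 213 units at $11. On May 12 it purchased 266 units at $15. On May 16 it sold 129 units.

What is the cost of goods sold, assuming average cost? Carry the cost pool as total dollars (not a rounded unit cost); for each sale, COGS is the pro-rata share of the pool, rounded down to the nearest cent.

After May 1: 199 on hand, pool $2,388.00 (≈ $12.0000 each)
After May 6: 505 on hand, pool $6,060.00 (≈ $12.0000 each)
May 8, sell 64: 64/505 × $6,060.00 → $768.00
After May 9: 654 on hand, pool $7,635.00 (≈ $11.6743 each)
After May 12: 920 on hand, pool $11,625.00 (≈ $12.6359 each)
May 16, sell 129: 129/920 × $11,625.00 → $1,630.02
Total COGS = $768.00 + $1,630.02 = $2,398.02
Ending inventory (cost pool remaining) = $9,994.98
Check: goods available $12,393.00 = COGS $2,398.02 + ending $9,994.98

COGS = $2,398.02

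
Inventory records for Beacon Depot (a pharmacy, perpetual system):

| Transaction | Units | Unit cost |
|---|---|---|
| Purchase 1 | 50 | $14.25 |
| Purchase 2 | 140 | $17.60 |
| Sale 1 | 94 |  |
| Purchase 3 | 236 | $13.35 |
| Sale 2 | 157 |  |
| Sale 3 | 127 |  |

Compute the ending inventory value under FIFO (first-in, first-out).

Sale 1 (94) [FIFO — oldest first]: 50 @ $14.25 + 44 @ $17.60 = $1,486.90
Sale 2 (157) [FIFO — oldest first]: 96 @ $17.60 + 61 @ $13.35 = $2,503.95
Sale 3 (127) [FIFO — oldest first]: 127 @ $13.35 = $1,695.45
Total COGS = $1,486.90 + $2,503.95 + $1,695.45 = $5,686.30
Ending inventory: 48 @ $13.35 = $640.80
Check: goods available $6,327.10 = COGS $5,686.30 + ending $640.80

Ending inventory = $640.80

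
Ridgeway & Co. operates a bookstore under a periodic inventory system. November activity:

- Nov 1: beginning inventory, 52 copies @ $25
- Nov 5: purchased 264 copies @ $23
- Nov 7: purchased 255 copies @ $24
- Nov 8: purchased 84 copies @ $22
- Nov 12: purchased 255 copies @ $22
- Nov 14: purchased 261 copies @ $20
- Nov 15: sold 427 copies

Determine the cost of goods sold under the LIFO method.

Nov 15, 427 sold [LIFO — newest first]: 261 @ $20 + 166 @ $22 = $8,872
Ending inventory: 52 @ $25 + 264 @ $23 + 255 @ $24 + 84 @ $22 + 89 @ $22 = $17,298

COGS = $8,872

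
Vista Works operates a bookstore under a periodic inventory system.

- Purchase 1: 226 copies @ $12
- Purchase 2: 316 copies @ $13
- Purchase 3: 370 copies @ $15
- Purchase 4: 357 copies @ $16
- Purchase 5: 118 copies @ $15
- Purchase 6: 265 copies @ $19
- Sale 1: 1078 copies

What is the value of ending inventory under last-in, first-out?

Ending inventory = $7,300

Sale 1 (1078) [LIFO — newest first]: 265 @ $19 + 118 @ $15 + 357 @ $16 + 338 @ $15 = $17,587
Ending inventory: 226 @ $12 + 316 @ $13 + 32 @ $15 = $7,300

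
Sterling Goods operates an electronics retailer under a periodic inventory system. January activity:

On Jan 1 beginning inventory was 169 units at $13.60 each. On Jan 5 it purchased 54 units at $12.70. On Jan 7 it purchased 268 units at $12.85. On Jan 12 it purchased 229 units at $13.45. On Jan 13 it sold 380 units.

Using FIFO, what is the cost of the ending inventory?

Ending inventory = $4,506.40

Jan 13, 380 sold [FIFO — oldest first]: 169 @ $13.60 + 54 @ $12.70 + 157 @ $12.85 = $5,001.65
Ending inventory: 111 @ $12.85 + 229 @ $13.45 = $4,506.40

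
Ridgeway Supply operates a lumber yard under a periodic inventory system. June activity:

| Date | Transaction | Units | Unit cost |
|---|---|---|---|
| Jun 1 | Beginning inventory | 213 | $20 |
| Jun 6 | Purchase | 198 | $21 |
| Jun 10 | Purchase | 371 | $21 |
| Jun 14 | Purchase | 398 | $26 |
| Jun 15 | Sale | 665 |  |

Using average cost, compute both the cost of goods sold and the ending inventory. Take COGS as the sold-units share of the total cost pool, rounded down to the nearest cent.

COGS = $14,966.44; ending inventory = $11,590.56

Jun 15, sell 665: 665/1180 × $26,557.00 → $14,966.44
Ending inventory (cost pool remaining) = $11,590.56
Check: goods available $26,557.00 = COGS $14,966.44 + ending $11,590.56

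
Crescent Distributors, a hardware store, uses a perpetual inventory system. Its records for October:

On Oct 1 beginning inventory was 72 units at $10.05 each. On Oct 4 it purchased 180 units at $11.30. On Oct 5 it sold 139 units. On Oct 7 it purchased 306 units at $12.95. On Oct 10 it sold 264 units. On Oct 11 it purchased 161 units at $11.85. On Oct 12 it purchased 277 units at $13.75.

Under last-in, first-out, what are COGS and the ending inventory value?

Oct 5, 139 sold [LIFO — newest first]: 139 @ $11.30 = $1,570.70
Oct 10, 264 sold [LIFO — newest first]: 264 @ $12.95 = $3,418.80
Total COGS = $1,570.70 + $3,418.80 = $4,989.50
Ending inventory: 72 @ $10.05 + 41 @ $11.30 + 42 @ $12.95 + 161 @ $11.85 + 277 @ $13.75 = $7,447.40

COGS = $4,989.50; ending inventory = $7,447.40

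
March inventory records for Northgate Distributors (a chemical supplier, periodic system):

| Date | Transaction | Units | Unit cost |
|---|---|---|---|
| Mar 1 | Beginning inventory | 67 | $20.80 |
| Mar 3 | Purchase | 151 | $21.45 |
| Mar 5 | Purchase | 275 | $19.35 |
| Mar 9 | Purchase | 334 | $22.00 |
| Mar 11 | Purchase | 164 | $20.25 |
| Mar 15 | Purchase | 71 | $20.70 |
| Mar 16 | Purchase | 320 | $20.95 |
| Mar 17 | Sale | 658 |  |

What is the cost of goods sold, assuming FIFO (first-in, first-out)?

COGS = $13,583.80

Mar 17, 658 sold [FIFO — oldest first]: 67 @ $20.80 + 151 @ $21.45 + 275 @ $19.35 + 165 @ $22.00 = $13,583.80
Ending inventory: 169 @ $22.00 + 164 @ $20.25 + 71 @ $20.70 + 320 @ $20.95 = $15,212.70
Check: goods available $28,796.50 = COGS $13,583.80 + ending $15,212.70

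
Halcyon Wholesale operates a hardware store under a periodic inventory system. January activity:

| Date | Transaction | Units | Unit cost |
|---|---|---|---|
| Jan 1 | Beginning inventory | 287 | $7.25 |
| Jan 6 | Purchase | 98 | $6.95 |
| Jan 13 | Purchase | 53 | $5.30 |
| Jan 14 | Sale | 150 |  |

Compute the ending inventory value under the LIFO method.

Jan 14, 150 sold [LIFO — newest first]: 53 @ $5.30 + 97 @ $6.95 = $955.05
Ending inventory: 287 @ $7.25 + 1 @ $6.95 = $2,087.70

Ending inventory = $2,087.70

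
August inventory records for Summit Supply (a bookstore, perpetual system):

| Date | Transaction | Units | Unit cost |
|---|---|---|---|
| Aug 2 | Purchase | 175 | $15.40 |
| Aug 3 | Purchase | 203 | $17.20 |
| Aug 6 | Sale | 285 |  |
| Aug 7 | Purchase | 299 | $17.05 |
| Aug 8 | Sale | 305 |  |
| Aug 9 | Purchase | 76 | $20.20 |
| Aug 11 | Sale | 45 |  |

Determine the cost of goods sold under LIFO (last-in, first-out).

Aug 6, 285 sold [LIFO — newest first]: 203 @ $17.20 + 82 @ $15.40 = $4,754.40
Aug 8, 305 sold [LIFO — newest first]: 299 @ $17.05 + 6 @ $15.40 = $5,190.35
Aug 11, 45 sold [LIFO — newest first]: 45 @ $20.20 = $909.00
Total COGS = $4,754.40 + $5,190.35 + $909.00 = $10,853.75
Ending inventory: 87 @ $15.40 + 31 @ $20.20 = $1,966.00

COGS = $10,853.75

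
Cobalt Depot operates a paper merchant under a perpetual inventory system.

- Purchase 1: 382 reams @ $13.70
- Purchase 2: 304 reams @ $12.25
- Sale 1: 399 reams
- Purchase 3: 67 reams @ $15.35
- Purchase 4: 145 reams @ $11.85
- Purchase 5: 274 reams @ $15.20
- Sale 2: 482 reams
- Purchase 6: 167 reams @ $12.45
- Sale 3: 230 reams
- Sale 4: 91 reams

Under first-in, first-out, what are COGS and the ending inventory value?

Sale 1 (399) [FIFO — oldest first]: 382 @ $13.70 + 17 @ $12.25 = $5,441.65
Sale 2 (482) [FIFO — oldest first]: 287 @ $12.25 + 67 @ $15.35 + 128 @ $11.85 = $6,061.00
Sale 3 (230) [FIFO — oldest first]: 17 @ $11.85 + 213 @ $15.20 = $3,439.05
Sale 4 (91) [FIFO — oldest first]: 61 @ $15.20 + 30 @ $12.45 = $1,300.70
Total COGS = $5,441.65 + $6,061.00 + $3,439.05 + $1,300.70 = $16,242.40
Ending inventory: 137 @ $12.45 = $1,705.65

COGS = $16,242.40; ending inventory = $1,705.65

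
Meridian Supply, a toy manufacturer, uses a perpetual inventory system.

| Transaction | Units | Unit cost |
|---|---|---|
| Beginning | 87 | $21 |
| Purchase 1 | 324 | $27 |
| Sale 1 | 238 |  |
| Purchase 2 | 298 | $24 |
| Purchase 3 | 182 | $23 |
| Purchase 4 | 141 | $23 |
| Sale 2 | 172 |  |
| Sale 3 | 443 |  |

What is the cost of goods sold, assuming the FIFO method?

Sale 1 (238) [FIFO — oldest first]: 87 @ $21 + 151 @ $27 = $5,904
Sale 2 (172) [FIFO — oldest first]: 172 @ $27 = $4,644
Sale 3 (443) [FIFO — oldest first]: 1 @ $27 + 298 @ $24 + 144 @ $23 = $10,491
Total COGS = $5,904 + $4,644 + $10,491 = $21,039
Ending inventory: 38 @ $23 + 141 @ $23 = $4,117

COGS = $21,039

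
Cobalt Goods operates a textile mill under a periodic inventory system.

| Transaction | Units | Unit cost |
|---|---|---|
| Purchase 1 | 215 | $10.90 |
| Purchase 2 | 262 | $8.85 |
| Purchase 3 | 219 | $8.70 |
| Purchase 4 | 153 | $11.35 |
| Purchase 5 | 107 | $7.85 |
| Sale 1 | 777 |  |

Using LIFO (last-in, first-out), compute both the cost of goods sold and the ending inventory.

Sale 1 (777) [LIFO — newest first]: 107 @ $7.85 + 153 @ $11.35 + 219 @ $8.70 + 262 @ $8.85 + 36 @ $10.90 = $7,192.90
Ending inventory: 179 @ $10.90 = $1,951.10

COGS = $7,192.90; ending inventory = $1,951.10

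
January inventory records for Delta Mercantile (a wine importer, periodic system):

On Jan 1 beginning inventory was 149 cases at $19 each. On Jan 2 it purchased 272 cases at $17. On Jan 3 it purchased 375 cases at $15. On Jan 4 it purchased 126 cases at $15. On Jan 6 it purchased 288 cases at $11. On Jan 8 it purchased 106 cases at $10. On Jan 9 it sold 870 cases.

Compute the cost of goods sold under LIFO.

Jan 9, 870 sold [LIFO — newest first]: 106 @ $10 + 288 @ $11 + 126 @ $15 + 350 @ $15 = $11,368
Ending inventory: 149 @ $19 + 272 @ $17 + 25 @ $15 = $7,830

COGS = $11,368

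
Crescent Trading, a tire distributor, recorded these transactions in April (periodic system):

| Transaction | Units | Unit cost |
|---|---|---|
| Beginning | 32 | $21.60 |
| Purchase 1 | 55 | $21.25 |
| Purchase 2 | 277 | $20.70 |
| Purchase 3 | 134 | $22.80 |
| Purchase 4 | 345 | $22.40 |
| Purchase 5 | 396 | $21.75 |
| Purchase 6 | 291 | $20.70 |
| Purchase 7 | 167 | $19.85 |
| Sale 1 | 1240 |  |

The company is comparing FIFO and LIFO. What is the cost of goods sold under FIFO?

COGS = $27,010.75

FIFO COGS: 32 @ $21.60 + 55 @ $21.25 + 277 @ $20.70 + 134 @ $22.80 + 345 @ $22.40 + 396 @ $21.75 + 1 @ $20.70 = $27,010.75
LIFO COGS: 167 @ $19.85 + 291 @ $20.70 + 396 @ $21.75 + 345 @ $22.40 + 41 @ $22.80 = $26,614.45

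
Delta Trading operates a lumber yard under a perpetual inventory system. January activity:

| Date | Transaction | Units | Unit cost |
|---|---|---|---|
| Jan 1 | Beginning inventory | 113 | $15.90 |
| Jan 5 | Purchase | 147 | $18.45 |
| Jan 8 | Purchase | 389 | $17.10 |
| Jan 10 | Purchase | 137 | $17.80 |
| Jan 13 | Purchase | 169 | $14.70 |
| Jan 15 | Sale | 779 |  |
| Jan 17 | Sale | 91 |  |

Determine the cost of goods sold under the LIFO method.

COGS = $14,732.15

Jan 15, 779 sold [LIFO — newest first]: 169 @ $14.70 + 137 @ $17.80 + 389 @ $17.10 + 84 @ $18.45 = $13,124.60
Jan 17, 91 sold [LIFO — newest first]: 63 @ $18.45 + 28 @ $15.90 = $1,607.55
Total COGS = $13,124.60 + $1,607.55 = $14,732.15
Ending inventory: 85 @ $15.90 = $1,351.50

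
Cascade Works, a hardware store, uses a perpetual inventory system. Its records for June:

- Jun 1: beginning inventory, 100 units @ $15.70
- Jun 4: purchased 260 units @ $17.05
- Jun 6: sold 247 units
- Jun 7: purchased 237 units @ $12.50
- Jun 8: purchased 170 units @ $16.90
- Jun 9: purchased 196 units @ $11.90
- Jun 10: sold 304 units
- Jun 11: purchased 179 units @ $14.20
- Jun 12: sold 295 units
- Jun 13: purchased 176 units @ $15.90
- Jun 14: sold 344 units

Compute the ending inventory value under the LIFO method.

Ending inventory = $1,979.15

Jun 6, 247 sold [LIFO — newest first]: 247 @ $17.05 = $4,211.35
Jun 10, 304 sold [LIFO — newest first]: 196 @ $11.90 + 108 @ $16.90 = $4,157.60
Jun 12, 295 sold [LIFO — newest first]: 179 @ $14.20 + 62 @ $16.90 + 54 @ $12.50 = $4,264.60
Jun 14, 344 sold [LIFO — newest first]: 176 @ $15.90 + 168 @ $12.50 = $4,898.40
Total COGS = $4,211.35 + $4,157.60 + $4,264.60 + $4,898.40 = $17,531.95
Ending inventory: 100 @ $15.70 + 13 @ $17.05 + 15 @ $12.50 = $1,979.15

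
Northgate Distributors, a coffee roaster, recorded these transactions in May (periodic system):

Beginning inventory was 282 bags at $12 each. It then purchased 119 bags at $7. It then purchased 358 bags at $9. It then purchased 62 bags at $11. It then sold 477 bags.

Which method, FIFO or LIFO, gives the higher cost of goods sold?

FIFO COGS: 282 @ $12 + 119 @ $7 + 76 @ $9 = $4,901
LIFO COGS: 62 @ $11 + 358 @ $9 + 57 @ $7 = $4,303

FIFO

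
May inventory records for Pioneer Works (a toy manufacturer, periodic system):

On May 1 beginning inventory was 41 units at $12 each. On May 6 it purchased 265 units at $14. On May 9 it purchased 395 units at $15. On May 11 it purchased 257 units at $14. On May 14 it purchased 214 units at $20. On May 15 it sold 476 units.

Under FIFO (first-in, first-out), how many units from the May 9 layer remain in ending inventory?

225

May 15, 476 sold [FIFO — oldest first]: 41 @ $12 + 265 @ $14 + 170 @ $15 = $6,752
Ending inventory: 225 @ $15 + 257 @ $14 + 214 @ $20 = $11,253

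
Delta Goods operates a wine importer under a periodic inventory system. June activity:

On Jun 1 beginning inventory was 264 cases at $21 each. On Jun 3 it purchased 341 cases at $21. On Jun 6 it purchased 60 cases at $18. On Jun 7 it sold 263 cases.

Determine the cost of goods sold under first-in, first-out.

Jun 7, 263 sold [FIFO — oldest first]: 263 @ $21 = $5,523
Ending inventory: 1 @ $21 + 341 @ $21 + 60 @ $18 = $8,262
Check: goods available $13,785 = COGS $5,523 + ending $8,262

COGS = $5,523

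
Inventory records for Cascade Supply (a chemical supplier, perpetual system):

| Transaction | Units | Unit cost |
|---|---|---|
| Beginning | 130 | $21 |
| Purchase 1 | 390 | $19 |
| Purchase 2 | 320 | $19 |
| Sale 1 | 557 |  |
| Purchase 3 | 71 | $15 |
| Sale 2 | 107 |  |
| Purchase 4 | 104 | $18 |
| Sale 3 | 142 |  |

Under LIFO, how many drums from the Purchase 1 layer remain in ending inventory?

79

Sale 1 (557) [LIFO — newest first]: 320 @ $19 + 237 @ $19 = $10,583
Sale 2 (107) [LIFO — newest first]: 71 @ $15 + 36 @ $19 = $1,749
Sale 3 (142) [LIFO — newest first]: 104 @ $18 + 38 @ $19 = $2,594
Total COGS = $10,583 + $1,749 + $2,594 = $14,926
Ending inventory: 130 @ $21 + 79 @ $19 = $4,231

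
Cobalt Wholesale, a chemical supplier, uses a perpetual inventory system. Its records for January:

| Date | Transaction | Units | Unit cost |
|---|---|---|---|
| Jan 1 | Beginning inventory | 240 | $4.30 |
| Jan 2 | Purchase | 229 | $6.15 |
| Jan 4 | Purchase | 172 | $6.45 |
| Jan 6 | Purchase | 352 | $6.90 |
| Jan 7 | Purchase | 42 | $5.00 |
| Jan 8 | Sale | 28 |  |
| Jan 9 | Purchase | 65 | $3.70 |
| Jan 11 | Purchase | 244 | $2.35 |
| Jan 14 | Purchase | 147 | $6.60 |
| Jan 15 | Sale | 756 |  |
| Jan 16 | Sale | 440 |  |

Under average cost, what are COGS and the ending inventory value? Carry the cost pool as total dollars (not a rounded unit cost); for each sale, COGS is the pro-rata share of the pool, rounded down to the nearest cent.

After Jan 1: 240 on hand, pool $1,032.00 (≈ $4.3000 each)
After Jan 2: 469 on hand, pool $2,440.35 (≈ $5.2033 each)
After Jan 4: 641 on hand, pool $3,549.75 (≈ $5.5378 each)
After Jan 6: 993 on hand, pool $5,978.55 (≈ $6.0207 each)
After Jan 7: 1035 on hand, pool $6,188.55 (≈ $5.9793 each)
Jan 8, sell 28: 28/1035 × $6,188.55 → $167.41
After Jan 9: 1072 on hand, pool $6,261.64 (≈ $5.8411 each)
After Jan 11: 1316 on hand, pool $6,835.04 (≈ $5.1938 each)
After Jan 14: 1463 on hand, pool $7,805.24 (≈ $5.3351 each)
Jan 15, sell 756: 756/1463 × $7,805.24 → $4,033.32
Jan 16, sell 440: 440/707 × $3,771.92 → $2,347.44
Total COGS = $167.41 + $4,033.32 + $2,347.44 = $6,548.17
Ending inventory (cost pool remaining) = $1,424.48

COGS = $6,548.17; ending inventory = $1,424.48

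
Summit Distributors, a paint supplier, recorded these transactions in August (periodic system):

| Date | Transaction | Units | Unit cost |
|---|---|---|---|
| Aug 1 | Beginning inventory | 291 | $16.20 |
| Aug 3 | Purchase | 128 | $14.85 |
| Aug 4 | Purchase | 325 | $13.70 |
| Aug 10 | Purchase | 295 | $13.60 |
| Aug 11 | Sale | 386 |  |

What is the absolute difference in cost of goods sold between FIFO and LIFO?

FIFO COGS: 291 @ $16.20 + 95 @ $14.85 = $6,124.95
LIFO COGS: 295 @ $13.60 + 91 @ $13.70 = $5,258.70
Difference = |$6,124.95 − $5,258.70| = $866.25

$866.25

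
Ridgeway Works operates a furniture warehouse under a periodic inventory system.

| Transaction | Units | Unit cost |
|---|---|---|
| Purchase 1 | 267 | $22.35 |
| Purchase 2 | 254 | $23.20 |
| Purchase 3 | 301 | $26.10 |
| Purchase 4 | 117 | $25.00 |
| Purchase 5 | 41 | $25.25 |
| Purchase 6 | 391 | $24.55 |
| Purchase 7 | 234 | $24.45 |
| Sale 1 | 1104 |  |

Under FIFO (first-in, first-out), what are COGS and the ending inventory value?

COGS = $26,720.80; ending inventory = $12,276.15

Sale 1 (1104) [FIFO — oldest first]: 267 @ $22.35 + 254 @ $23.20 + 301 @ $26.10 + 117 @ $25.00 + 41 @ $25.25 + 124 @ $24.55 = $26,720.80
Ending inventory: 267 @ $24.55 + 234 @ $24.45 = $12,276.15
Check: goods available $38,996.95 = COGS $26,720.80 + ending $12,276.15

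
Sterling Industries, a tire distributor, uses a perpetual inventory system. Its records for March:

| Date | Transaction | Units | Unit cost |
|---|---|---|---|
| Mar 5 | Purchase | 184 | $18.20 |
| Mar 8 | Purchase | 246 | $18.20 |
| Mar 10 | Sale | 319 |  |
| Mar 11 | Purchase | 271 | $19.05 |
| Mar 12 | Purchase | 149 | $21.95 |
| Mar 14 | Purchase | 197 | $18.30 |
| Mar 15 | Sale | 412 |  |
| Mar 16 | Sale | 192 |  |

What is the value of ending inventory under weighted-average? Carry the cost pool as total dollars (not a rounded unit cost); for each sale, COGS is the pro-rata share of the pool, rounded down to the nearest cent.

After Mar 5: 184 on hand, pool $3,348.80 (≈ $18.2000 each)
After Mar 8: 430 on hand, pool $7,826.00 (≈ $18.2000 each)
Mar 10, sell 319: 319/430 × $7,826.00 → $5,805.80
After Mar 11: 382 on hand, pool $7,182.75 (≈ $18.8030 each)
After Mar 12: 531 on hand, pool $10,453.30 (≈ $19.6861 each)
After Mar 14: 728 on hand, pool $14,058.40 (≈ $19.3110 each)
Mar 15, sell 412: 412/728 × $14,058.40 → $7,956.12
Mar 16, sell 192: 192/316 × $6,102.28 → $3,707.71
Total COGS = $5,805.80 + $7,956.12 + $3,707.71 = $17,469.63
Ending inventory (cost pool remaining) = $2,394.57
Check: goods available $19,864.20 = COGS $17,469.63 + ending $2,394.57

Ending inventory = $2,394.57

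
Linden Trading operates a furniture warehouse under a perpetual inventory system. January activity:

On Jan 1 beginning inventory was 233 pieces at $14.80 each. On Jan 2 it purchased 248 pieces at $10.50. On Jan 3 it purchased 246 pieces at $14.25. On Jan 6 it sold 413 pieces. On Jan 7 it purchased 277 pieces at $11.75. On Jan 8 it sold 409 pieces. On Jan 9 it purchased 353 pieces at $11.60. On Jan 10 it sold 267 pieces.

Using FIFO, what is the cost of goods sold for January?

Jan 6, 413 sold [FIFO — oldest first]: 233 @ $14.80 + 180 @ $10.50 = $5,338.40
Jan 8, 409 sold [FIFO — oldest first]: 68 @ $10.50 + 246 @ $14.25 + 95 @ $11.75 = $5,335.75
Jan 10, 267 sold [FIFO — oldest first]: 182 @ $11.75 + 85 @ $11.60 = $3,124.50
Total COGS = $5,338.40 + $5,335.75 + $3,124.50 = $13,798.65
Ending inventory: 268 @ $11.60 = $3,108.80

COGS = $13,798.65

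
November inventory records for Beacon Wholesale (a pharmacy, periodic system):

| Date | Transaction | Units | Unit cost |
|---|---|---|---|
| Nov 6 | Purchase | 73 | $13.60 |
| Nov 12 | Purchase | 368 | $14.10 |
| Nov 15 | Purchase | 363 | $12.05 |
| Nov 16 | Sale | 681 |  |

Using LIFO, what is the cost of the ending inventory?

Ending inventory = $1,697.80

Nov 16, 681 sold [LIFO — newest first]: 363 @ $12.05 + 318 @ $14.10 = $8,857.95
Ending inventory: 73 @ $13.60 + 50 @ $14.10 = $1,697.80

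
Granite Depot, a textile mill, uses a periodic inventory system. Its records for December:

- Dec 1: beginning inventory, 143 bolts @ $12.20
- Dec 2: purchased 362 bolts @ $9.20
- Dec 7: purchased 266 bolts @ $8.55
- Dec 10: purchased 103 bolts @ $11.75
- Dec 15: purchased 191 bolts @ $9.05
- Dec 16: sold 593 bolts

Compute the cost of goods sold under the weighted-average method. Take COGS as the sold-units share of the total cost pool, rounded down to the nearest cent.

COGS = $5,728.49

Dec 16, sell 593: 593/1065 × $10,288.10 → $5,728.49
Ending inventory (cost pool remaining) = $4,559.61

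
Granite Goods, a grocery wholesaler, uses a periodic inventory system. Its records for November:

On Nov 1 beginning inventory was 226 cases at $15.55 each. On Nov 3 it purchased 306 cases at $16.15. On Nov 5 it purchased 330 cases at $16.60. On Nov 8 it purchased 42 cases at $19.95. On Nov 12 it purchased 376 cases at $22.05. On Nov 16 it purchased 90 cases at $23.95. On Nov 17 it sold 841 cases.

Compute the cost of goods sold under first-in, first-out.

Nov 17, 841 sold [FIFO — oldest first]: 226 @ $15.55 + 306 @ $16.15 + 309 @ $16.60 = $13,585.60
Ending inventory: 21 @ $16.60 + 42 @ $19.95 + 376 @ $22.05 + 90 @ $23.95 = $11,632.80
Check: goods available $25,218.40 = COGS $13,585.60 + ending $11,632.80

COGS = $13,585.60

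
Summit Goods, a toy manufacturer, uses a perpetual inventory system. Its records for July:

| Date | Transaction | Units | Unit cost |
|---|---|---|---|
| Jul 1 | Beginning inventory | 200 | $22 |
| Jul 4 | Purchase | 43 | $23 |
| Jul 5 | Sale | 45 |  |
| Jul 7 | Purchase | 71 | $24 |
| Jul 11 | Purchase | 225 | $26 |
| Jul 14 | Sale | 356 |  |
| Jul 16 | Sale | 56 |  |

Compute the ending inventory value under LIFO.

Jul 5, 45 sold [LIFO — newest first]: 43 @ $23 + 2 @ $22 = $1,033
Jul 14, 356 sold [LIFO — newest first]: 225 @ $26 + 71 @ $24 + 60 @ $22 = $8,874
Jul 16, 56 sold [LIFO — newest first]: 56 @ $22 = $1,232
Total COGS = $1,033 + $8,874 + $1,232 = $11,139
Ending inventory: 82 @ $22 = $1,804
Check: goods available $12,943 = COGS $11,139 + ending $1,804

Ending inventory = $1,804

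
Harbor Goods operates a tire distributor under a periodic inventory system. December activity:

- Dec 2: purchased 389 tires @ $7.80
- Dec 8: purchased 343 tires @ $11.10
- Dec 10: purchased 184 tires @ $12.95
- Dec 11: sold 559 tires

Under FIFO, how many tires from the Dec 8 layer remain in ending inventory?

Dec 11, 559 sold [FIFO — oldest first]: 389 @ $7.80 + 170 @ $11.10 = $4,921.20
Ending inventory: 173 @ $11.10 + 184 @ $12.95 = $4,303.10
Check: goods available $9,224.30 = COGS $4,921.20 + ending $4,303.10

173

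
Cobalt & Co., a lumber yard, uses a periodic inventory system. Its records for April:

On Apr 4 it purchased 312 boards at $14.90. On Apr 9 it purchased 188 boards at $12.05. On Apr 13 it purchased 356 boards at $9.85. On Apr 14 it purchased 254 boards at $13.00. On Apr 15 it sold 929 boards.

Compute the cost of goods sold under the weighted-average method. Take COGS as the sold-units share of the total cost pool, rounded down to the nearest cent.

Apr 15, sell 929: 929/1110 × $13,722.80 → $11,485.11
Ending inventory (cost pool remaining) = $2,237.69

COGS = $11,485.11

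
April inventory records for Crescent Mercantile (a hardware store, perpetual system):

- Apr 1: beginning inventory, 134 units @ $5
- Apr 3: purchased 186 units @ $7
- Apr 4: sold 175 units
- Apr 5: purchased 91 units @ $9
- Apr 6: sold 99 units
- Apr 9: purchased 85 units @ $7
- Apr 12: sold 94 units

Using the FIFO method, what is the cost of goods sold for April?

COGS = $2,404

Apr 4, 175 sold [FIFO — oldest first]: 134 @ $5 + 41 @ $7 = $957
Apr 6, 99 sold [FIFO — oldest first]: 99 @ $7 = $693
Apr 12, 94 sold [FIFO — oldest first]: 46 @ $7 + 48 @ $9 = $754
Total COGS = $957 + $693 + $754 = $2,404
Ending inventory: 43 @ $9 + 85 @ $7 = $982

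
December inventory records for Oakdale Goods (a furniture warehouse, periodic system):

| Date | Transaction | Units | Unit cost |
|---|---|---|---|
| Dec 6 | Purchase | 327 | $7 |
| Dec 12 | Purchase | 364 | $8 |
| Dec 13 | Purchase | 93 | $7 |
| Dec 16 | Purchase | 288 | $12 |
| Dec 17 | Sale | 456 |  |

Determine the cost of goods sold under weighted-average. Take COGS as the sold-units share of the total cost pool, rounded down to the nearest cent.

Dec 17, sell 456: 456/1072 × $9,308.00 → $3,959.37
Ending inventory (cost pool remaining) = $5,348.63
Check: goods available $9,308.00 = COGS $3,959.37 + ending $5,348.63

COGS = $3,959.37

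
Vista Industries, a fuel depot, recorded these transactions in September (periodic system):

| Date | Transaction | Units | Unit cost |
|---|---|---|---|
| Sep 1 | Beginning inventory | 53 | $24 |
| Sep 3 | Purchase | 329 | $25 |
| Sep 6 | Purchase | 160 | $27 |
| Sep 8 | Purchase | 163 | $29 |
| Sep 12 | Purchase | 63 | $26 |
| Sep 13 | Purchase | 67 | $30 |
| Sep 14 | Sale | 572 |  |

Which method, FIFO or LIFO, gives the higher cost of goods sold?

FIFO COGS: 53 @ $24 + 329 @ $25 + 160 @ $27 + 30 @ $29 = $14,687
LIFO COGS: 67 @ $30 + 63 @ $26 + 163 @ $29 + 160 @ $27 + 119 @ $25 = $15,670

LIFO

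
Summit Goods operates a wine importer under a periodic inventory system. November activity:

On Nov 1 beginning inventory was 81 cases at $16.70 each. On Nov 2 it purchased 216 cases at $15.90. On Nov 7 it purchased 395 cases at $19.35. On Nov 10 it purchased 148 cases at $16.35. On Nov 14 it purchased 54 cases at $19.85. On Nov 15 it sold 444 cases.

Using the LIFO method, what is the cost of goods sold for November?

Nov 15, 444 sold [LIFO — newest first]: 54 @ $19.85 + 148 @ $16.35 + 242 @ $19.35 = $8,174.40
Ending inventory: 81 @ $16.70 + 216 @ $15.90 + 153 @ $19.35 = $7,747.65

COGS = $8,174.40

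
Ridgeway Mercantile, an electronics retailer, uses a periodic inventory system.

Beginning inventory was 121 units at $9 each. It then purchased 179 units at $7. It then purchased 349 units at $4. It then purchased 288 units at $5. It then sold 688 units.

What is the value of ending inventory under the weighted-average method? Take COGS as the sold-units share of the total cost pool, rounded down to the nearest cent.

Ending inventory = $1,376.02

Sale 1, sell 688: 688/937 × $5,178.00 → $3,801.98
Ending inventory (cost pool remaining) = $1,376.02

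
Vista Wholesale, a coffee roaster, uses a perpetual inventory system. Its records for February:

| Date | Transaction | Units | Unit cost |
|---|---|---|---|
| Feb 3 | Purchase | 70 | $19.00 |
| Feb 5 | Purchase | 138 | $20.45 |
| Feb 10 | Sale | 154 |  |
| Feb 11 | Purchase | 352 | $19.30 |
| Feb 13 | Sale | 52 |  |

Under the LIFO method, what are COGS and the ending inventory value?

Feb 10, 154 sold [LIFO — newest first]: 138 @ $20.45 + 16 @ $19.00 = $3,126.10
Feb 13, 52 sold [LIFO — newest first]: 52 @ $19.30 = $1,003.60
Total COGS = $3,126.10 + $1,003.60 = $4,129.70
Ending inventory: 54 @ $19.00 + 300 @ $19.30 = $6,816.00

COGS = $4,129.70; ending inventory = $6,816.00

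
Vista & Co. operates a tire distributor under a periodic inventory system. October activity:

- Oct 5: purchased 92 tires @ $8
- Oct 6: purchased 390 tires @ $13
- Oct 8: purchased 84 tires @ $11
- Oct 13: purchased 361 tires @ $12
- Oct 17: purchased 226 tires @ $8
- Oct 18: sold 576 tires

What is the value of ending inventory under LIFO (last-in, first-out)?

Ending inventory = $6,862

Oct 18, 576 sold [LIFO — newest first]: 226 @ $8 + 350 @ $12 = $6,008
Ending inventory: 92 @ $8 + 390 @ $13 + 84 @ $11 + 11 @ $12 = $6,862
Check: goods available $12,870 = COGS $6,008 + ending $6,862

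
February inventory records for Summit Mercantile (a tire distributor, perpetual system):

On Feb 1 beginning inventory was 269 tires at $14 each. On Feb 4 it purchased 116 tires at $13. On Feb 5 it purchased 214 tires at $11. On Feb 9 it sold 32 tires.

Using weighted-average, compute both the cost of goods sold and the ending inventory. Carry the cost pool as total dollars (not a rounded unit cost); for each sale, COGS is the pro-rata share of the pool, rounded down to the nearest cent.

After Feb 1: 269 on hand, pool $3,766.00 (≈ $14.0000 each)
After Feb 4: 385 on hand, pool $5,274.00 (≈ $13.6987 each)
After Feb 5: 599 on hand, pool $7,628.00 (≈ $12.7346 each)
Feb 9, sell 32: 32/599 × $7,628.00 → $407.50
Ending inventory (cost pool remaining) = $7,220.50
Check: goods available $7,628.00 = COGS $407.50 + ending $7,220.50

COGS = $407.50; ending inventory = $7,220.50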